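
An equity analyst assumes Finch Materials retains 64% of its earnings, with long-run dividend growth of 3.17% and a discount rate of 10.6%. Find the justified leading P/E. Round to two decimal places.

4.85

Payout ratio b = 1 − 0.64 = 0.36.
Justified leading P/E = b/(r−g) = 0.36/(0.106−0.0317) = 4.8452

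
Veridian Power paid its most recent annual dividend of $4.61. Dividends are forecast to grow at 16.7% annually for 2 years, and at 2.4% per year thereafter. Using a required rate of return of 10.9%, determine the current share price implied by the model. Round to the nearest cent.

$71.45

Two-stage DDM. Project D₁…D_2 at 0.167, terminal growth 0.024, discount at r = 0.109.
D_1 = 5.3799
D_2 = 6.2783
Terminal value at t=2: TV = D_3/(r−g) = 6.4290/(0.109−0.024) = 75.6351
P₀ = 5.3799/(1+0.109)^1 + 6.2783/(1+0.109)^2 + 75.6351/(1+0.109)^2 = 71.4539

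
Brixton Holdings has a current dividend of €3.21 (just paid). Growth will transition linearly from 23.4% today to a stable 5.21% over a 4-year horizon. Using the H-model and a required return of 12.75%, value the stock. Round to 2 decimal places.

€60.28

H-model: P₀ = D₀[(1+g_L) + H(g_S−g_L)]/(r−g_L), with H = 4/2 = 2.
P₀ = 3.21 × [(1+0.0521) + 2×(0.234−0.0521)] / (0.1275−0.0521)
   = 3.21 × 1.4159 / 0.0754 = 60.2790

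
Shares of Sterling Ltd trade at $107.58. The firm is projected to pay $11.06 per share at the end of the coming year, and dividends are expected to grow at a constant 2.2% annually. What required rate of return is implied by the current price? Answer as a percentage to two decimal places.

Rearranging the constant-growth DDM: r = D₁/P₀ + g.
r = 11.0600 / 107.58 + 0.022 = 0.10281 + 0.022 = 0.12481

12.48%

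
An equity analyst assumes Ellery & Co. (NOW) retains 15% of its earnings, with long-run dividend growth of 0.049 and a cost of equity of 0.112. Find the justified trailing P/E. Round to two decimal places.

14.15

Payout ratio b = 1 − 0.15 = 0.85.
Justified trailing P/E = b(1+g)/(r−g) = 0.85×(1+0.049)/(0.112−0.049) = 14.1532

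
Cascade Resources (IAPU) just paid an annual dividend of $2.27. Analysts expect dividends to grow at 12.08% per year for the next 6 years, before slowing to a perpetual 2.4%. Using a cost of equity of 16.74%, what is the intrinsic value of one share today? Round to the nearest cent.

Two-stage DDM. Project D₁…D_6 at 0.1208, terminal growth 0.024, discount at r = 0.1674.
D_1 = 2.5442
D_2 = 2.8516
D_3 = 3.1960
D_4 = 3.5821
D_5 = 4.0148
D_6 = 4.4998
Terminal value at t=6: TV = D_7/(r−g) = 4.6078/(0.1674−0.024) = 32.1326
P₀ = 2.5442/(1+0.1674)^1 + 2.8516/(1+0.1674)^2 + 3.1960/(1+0.1674)^3 + 3.5821/(1+0.1674)^4 + 4.0148/(1+0.1674)^5 + 4.4998/(1+0.1674)^6 + 32.1326/(1+0.1674)^6 = 24.5336

$24.53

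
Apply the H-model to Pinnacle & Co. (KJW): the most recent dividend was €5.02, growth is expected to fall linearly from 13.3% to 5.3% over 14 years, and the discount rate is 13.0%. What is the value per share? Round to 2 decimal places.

H-model: P₀ = D₀[(1+g_L) + H(g_S−g_L)]/(r−g_L), with H = 14/2 = 7.
P₀ = 5.02 × [(1+0.053) + 7×(0.133−0.053)] / (0.13−0.053)
   = 5.02 × 1.6130 / 0.077 = 105.1592

€105.16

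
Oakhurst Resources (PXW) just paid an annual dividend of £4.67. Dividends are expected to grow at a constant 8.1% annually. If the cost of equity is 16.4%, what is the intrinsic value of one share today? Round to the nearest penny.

Gordon growth model: P₀ = D₁/(r − g). D₁ = 4.67 × (1 + 0.081) = 5.0483.
P₀ = 5.0483 / (0.164 − 0.081) = 5.0483 / 0.083 = 60.8225

£60.82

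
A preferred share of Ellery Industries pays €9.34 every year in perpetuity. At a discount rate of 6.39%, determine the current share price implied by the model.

Zero-growth DDM (perpetuity): P₀ = D/r = 9.34 / 0.0639 = 146.1659

€146.17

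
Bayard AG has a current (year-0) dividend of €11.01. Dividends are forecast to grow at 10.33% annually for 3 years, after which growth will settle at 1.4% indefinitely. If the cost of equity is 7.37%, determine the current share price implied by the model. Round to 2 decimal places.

€237.79

Two-stage DDM. Project D₁…D_3 at 0.1033, terminal growth 0.014, discount at r = 0.0737.
D_1 = 12.1473
D_2 = 13.4022
D_3 = 14.7866
Terminal value at t=3: TV = D_4/(r−g) = 14.9936/(0.0737−0.014) = 251.1492
P₀ = 12.1473/(1+0.0737)^1 + 13.4022/(1+0.0737)^2 + 14.7866/(1+0.0737)^3 + 251.1492/(1+0.0737)^3 = 237.7853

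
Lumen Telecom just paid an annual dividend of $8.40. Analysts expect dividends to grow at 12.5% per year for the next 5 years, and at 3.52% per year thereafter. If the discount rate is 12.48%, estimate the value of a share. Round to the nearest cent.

Two-stage DDM. Project D₁…D_5 at 0.125, terminal growth 0.0352, discount at r = 0.1248.
D_1 = 9.4500
D_2 = 10.6313
D_3 = 11.9602
D_4 = 13.4552
D_5 = 15.1371
Terminal value at t=5: TV = D_6/(r−g) = 15.6699/(0.1248−0.0352) = 174.8873
P₀ = 9.4500/(1+0.1248)^1 + 10.6313/(1+0.1248)^2 + 11.9602/(1+0.1248)^3 + 13.4552/(1+0.1248)^4 + 15.1371/(1+0.1248)^5 + 174.8873/(1+0.1248)^5 = 139.1587

$139.16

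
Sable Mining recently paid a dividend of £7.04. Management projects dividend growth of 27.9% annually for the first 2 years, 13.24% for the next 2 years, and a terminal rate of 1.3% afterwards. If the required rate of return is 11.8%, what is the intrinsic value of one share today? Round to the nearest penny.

£127.25

Three-stage DDM. Project D₁…D_4; terminal Gordon value at t=4 with g = 0.013; discount at r = 0.118.
D_1 = 9.0042
D_2 = 11.5163
D_3 = 13.0411
D_4 = 14.7677
TV_4 = 14.9597/(0.118−0.013) = 142.4733
P₀ = Σ Dₜ/(1+r)ᵗ + TV_4/(1+r)^4 = 127.2462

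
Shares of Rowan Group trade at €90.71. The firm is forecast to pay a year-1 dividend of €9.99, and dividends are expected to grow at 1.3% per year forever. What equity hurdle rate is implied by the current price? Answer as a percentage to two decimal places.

12.31%

Rearranging the constant-growth DDM: r = D₁/P₀ + g.
r = 9.9900 / 90.71 + 0.013 = 0.11013 + 0.013 = 0.12313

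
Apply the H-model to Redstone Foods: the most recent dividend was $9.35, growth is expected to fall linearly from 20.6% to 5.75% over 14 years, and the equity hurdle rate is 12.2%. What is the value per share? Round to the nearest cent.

$303.98

H-model: P₀ = D₀[(1+g_L) + H(g_S−g_L)]/(r−g_L), with H = 14/2 = 7.
P₀ = 9.35 × [(1+0.0575) + 7×(0.206−0.0575)] / (0.122−0.0575)
   = 9.35 × 2.0970 / 0.0645 = 303.9837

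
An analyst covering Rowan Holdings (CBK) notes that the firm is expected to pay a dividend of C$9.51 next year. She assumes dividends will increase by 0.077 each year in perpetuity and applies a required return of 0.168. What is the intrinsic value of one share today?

Gordon growth model: P₀ = D₁/(r − g), with D₁ = 9.51 given directly.
P₀ = 9.5100 / (0.168 − 0.077) = 9.5100 / 0.091 = 104.5055

C$104.51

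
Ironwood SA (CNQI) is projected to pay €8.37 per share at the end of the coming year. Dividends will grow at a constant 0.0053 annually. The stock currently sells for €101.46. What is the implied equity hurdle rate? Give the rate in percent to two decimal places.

8.78%

Rearranging the constant-growth DDM: r = D₁/P₀ + g.
r = 8.3700 / 101.46 + 0.0053 = 0.08250 + 0.0053 = 0.08780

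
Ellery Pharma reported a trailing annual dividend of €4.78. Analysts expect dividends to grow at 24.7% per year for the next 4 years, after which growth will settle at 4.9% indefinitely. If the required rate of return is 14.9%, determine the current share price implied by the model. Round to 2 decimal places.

Two-stage DDM. Project D₁…D_4 at 0.247, terminal growth 0.049, discount at r = 0.149.
D_1 = 5.9607
D_2 = 7.4329
D_3 = 9.2689
D_4 = 11.5583
Terminal value at t=4: TV = D_5/(r−g) = 12.1246/(0.149−0.049) = 121.2465
P₀ = 5.9607/(1+0.149)^1 + 7.4329/(1+0.149)^2 + 9.2689/(1+0.149)^3 + 11.5583/(1+0.149)^4 + 121.2465/(1+0.149)^4 = 93.1245

€93.12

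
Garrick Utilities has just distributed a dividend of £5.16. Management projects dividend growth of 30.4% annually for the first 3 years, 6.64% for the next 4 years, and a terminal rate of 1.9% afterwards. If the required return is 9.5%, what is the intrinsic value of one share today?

Three-stage DDM. Project D₁…D_7; terminal Gordon value at t=7 with g = 0.019; discount at r = 0.095.
D_1 = 6.7286
D_2 = 8.7741
D_3 = 11.4415
D_4 = 12.2012
D_5 = 13.0114
D_6 = 13.8753
D_7 = 14.7966
TV_7 = 15.0778/(0.095−0.019) = 198.3918
P₀ = Σ Dₜ/(1+r)ᵗ + TV_7/(1+r)^7 = 159.9228

£159.92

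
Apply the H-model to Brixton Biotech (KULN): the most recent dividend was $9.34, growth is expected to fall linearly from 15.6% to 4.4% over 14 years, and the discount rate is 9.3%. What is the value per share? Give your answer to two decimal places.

H-model: P₀ = D₀[(1+g_L) + H(g_S−g_L)]/(r−g_L), with H = 14/2 = 7.
P₀ = 9.34 × [(1+0.044) + 7×(0.156−0.044)] / (0.093−0.044)
   = 9.34 × 1.8280 / 0.049 = 348.4392

$348.44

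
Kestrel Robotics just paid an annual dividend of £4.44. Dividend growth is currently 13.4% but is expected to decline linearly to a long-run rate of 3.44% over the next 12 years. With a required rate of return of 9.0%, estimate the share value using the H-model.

£130.33

H-model: P₀ = D₀[(1+g_L) + H(g_S−g_L)]/(r−g_L), with H = 12/2 = 6.
P₀ = 4.44 × [(1+0.0344) + 6×(0.134−0.0344)] / (0.09−0.0344)
   = 4.44 × 1.6320 / 0.0556 = 130.3252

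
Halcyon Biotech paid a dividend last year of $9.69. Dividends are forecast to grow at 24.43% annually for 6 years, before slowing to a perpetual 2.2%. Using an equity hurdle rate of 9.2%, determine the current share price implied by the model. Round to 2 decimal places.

Two-stage DDM. Project D₁…D_6 at 0.2443, terminal growth 0.022, discount at r = 0.092.
D_1 = 12.0573
D_2 = 15.0029
D_3 = 18.6681
D_4 = 23.2287
D_5 = 28.9034
D_6 = 35.9645
Terminal value at t=6: TV = D_7/(r−g) = 36.7557/(0.092−0.022) = 525.0821
P₀ = 12.0573/(1+0.092)^1 + 15.0029/(1+0.092)^2 + 18.6681/(1+0.092)^3 + 23.2287/(1+0.092)^4 + 28.9034/(1+0.092)^5 + 35.9645/(1+0.092)^6 + 525.0821/(1+0.092)^6 = 403.7827

$403.78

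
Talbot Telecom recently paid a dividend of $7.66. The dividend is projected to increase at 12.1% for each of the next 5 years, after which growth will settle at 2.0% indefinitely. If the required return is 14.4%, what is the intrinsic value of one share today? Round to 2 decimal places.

Two-stage DDM. Project D₁…D_5 at 0.121, terminal growth 0.02, discount at r = 0.144.
D_1 = 8.5869
D_2 = 9.6259
D_3 = 10.7906
D_4 = 12.0963
D_5 = 13.5599
Terminal value at t=5: TV = D_6/(r−g) = 13.8311/(0.144−0.02) = 111.5412
P₀ = 8.5869/(1+0.144)^1 + 9.6259/(1+0.144)^2 + 10.7906/(1+0.144)^3 + 12.0963/(1+0.144)^4 + 13.5599/(1+0.144)^5 + 111.5412/(1+0.144)^5 = 92.9762

$92.98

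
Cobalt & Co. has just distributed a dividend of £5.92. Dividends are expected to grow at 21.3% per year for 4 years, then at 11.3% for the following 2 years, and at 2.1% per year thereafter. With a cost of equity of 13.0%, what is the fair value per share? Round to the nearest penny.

£115.16

Three-stage DDM. Project D₁…D_6; terminal Gordon value at t=6 with g = 0.021; discount at r = 0.13.
D_1 = 7.1810
D_2 = 8.7105
D_3 = 10.5658
D_4 = 12.8164
D_5 = 14.2646
D_6 = 15.8765
TV_6 = 16.2099/(0.13−0.021) = 148.7149
P₀ = Σ Dₜ/(1+r)ᵗ + TV_6/(1+r)^6 = 115.1582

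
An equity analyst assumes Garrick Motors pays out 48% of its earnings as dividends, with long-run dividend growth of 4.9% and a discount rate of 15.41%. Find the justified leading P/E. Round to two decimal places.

Justified leading P/E = b/(r−g) = 0.48/(0.1541−0.049) = 4.5671

4.57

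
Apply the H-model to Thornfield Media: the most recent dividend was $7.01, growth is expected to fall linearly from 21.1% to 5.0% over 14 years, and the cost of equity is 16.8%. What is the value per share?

H-model: P₀ = D₀[(1+g_L) + H(g_S−g_L)]/(r−g_L), with H = 14/2 = 7.
P₀ = 7.01 × [(1+0.05) + 7×(0.211−0.05)] / (0.168−0.05)
   = 7.01 × 2.1770 / 0.118 = 129.3286

$129.33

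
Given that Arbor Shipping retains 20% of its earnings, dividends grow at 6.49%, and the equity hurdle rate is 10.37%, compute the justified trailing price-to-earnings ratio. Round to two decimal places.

Payout ratio b = 1 − 0.20 = 0.80.
Justified trailing P/E = b(1+g)/(r−g) = 0.80×(1+0.0649)/(0.1037−0.0649) = 21.9567

21.96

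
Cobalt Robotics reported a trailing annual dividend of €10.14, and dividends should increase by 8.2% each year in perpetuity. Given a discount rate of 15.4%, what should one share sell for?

€152.38

Gordon growth model: P₀ = D₁/(r − g). D₁ = 10.14 × (1 + 0.082) = 10.9715.
P₀ = 10.9715 / (0.154 − 0.082) = 10.9715 / 0.072 = 152.3817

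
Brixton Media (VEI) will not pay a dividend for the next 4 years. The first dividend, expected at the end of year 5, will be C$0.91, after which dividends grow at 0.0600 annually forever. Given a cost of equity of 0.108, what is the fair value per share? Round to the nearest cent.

Deferred-dividend DDM. At t=4 the remaining stream is a growing perpetuity with first payment D_5 = 0.91.
V_4 = D_5/(r−g) = 0.91/(0.108−0.06) = 18.9583
P₀ = V_4/(1+r)^4 = 18.9583/(1+0.108)^4 = 12.5789

C$12.58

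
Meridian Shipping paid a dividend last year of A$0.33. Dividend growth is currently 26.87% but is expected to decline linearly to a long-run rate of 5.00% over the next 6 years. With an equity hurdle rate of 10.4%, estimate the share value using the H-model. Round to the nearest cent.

H-model: P₀ = D₀[(1+g_L) + H(g_S−g_L)]/(r−g_L), with H = 6/2 = 3.
P₀ = 0.33 × [(1+0.05) + 3×(0.2687−0.05)] / (0.104−0.05)
   = 0.33 × 1.7061 / 0.054 = 10.4262

A$10.43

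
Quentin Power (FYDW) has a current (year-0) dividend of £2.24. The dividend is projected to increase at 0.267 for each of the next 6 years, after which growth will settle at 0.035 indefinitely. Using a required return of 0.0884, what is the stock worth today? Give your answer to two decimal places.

Two-stage DDM. Project D₁…D_6 at 0.267, terminal growth 0.035, discount at r = 0.0884.
D_1 = 2.8381
D_2 = 3.5958
D_3 = 4.5559
D_4 = 5.7724
D_5 = 7.3136
D_6 = 9.2663
Terminal value at t=6: TV = D_7/(r−g) = 9.5907/(0.0884−0.035) = 179.6002
P₀ = 2.8381/(1+0.0884)^1 + 3.5958/(1+0.0884)^2 + 4.5559/(1+0.0884)^3 + 5.7724/(1+0.0884)^4 + 7.3136/(1+0.0884)^5 + 9.2663/(1+0.0884)^6 + 179.6002/(1+0.0884)^6 = 131.6902

£131.69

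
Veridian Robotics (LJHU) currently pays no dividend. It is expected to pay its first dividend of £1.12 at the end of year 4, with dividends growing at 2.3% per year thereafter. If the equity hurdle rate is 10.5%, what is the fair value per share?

£10.12

Deferred-dividend DDM. At t=3 the remaining stream is a growing perpetuity with first payment D_4 = 1.12.
V_3 = D_4/(r−g) = 1.12/(0.105−0.023) = 13.6585
P₀ = V_3/(1+r)^3 = 13.6585/(1+0.105)^3 = 10.1232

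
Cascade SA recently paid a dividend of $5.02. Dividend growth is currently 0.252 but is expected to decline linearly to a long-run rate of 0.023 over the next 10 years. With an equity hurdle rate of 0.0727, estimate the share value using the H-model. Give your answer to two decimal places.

H-model: P₀ = D₀[(1+g_L) + H(g_S−g_L)]/(r−g_L), with H = 10/2 = 5.
P₀ = 5.02 × [(1+0.023) + 5×(0.252−0.023)] / (0.0727−0.023)
   = 5.02 × 2.1680 / 0.0497 = 218.9811

$218.98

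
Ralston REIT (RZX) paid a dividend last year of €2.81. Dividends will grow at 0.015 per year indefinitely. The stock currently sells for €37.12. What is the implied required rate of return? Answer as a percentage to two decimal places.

9.18%

Rearranging the constant-growth DDM: r = D₁/P₀ + g.
D₁ = 2.81 × (1 + 0.015) = 2.8521.
r = 2.8521 / 37.12 + 0.015 = 0.07684 + 0.015 = 0.09184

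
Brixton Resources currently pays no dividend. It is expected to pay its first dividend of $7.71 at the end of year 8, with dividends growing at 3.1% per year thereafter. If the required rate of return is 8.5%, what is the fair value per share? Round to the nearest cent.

Deferred-dividend DDM. At t=7 the remaining stream is a growing perpetuity with first payment D_8 = 7.71.
V_7 = D_8/(r−g) = 7.71/(0.085−0.031) = 142.7778
P₀ = V_7/(1+r)^7 = 142.7778/(1+0.085)^7 = 80.6589

$80.66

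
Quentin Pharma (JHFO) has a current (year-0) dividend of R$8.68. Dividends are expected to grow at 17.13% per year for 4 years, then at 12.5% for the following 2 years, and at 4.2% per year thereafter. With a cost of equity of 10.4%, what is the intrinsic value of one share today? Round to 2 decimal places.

Three-stage DDM. Project D₁…D_6; terminal Gordon value at t=6 with g = 0.042; discount at r = 0.104.
D_1 = 10.1669
D_2 = 11.9085
D_3 = 13.9484
D_4 = 16.3378
D_5 = 18.3800
D_6 = 20.6775
TV_6 = 21.5459/(0.104−0.042) = 347.5149
P₀ = Σ Dₜ/(1+r)ᵗ + TV_6/(1+r)^6 = 254.9087

R$254.91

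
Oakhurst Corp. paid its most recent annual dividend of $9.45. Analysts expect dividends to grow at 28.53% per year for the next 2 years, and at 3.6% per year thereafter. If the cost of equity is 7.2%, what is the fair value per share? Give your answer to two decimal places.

$415.85

Two-stage DDM. Project D₁…D_2 at 0.2853, terminal growth 0.036, discount at r = 0.072.
D_1 = 12.1461
D_2 = 15.6114
Terminal value at t=2: TV = D_3/(r−g) = 16.1734/(0.072−0.036) = 449.2603
P₀ = 12.1461/(1+0.072)^1 + 15.6114/(1+0.072)^2 + 449.2603/(1+0.072)^2 = 415.8536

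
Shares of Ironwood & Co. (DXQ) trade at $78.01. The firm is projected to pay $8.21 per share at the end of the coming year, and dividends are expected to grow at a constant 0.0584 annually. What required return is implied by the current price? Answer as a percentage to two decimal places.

Rearranging the constant-growth DDM: r = D₁/P₀ + g.
r = 8.2100 / 78.01 + 0.0584 = 0.10524 + 0.0584 = 0.16364

16.36%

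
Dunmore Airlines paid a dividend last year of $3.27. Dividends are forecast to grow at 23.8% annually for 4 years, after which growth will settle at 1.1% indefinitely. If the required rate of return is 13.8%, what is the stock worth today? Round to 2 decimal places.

$52.68

Two-stage DDM. Project D₁…D_4 at 0.238, terminal growth 0.011, discount at r = 0.138.
D_1 = 4.0483
D_2 = 5.0117
D_3 = 6.2045
D_4 = 7.6812
Terminal value at t=4: TV = D_5/(r−g) = 7.7657/(0.138−0.011) = 61.1474
P₀ = 4.0483/(1+0.138)^1 + 5.0117/(1+0.138)^2 + 6.2045/(1+0.138)^3 + 7.6812/(1+0.138)^4 + 61.1474/(1+0.138)^4 = 52.6766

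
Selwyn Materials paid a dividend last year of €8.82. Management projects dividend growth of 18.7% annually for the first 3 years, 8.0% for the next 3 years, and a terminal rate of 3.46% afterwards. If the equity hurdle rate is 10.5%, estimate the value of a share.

Three-stage DDM. Project D₁…D_6; terminal Gordon value at t=6 with g = 0.0346; discount at r = 0.105.
D_1 = 10.4693
D_2 = 12.4271
D_3 = 14.7510
D_4 = 15.9311
D_5 = 17.2055
D_6 = 18.5820
TV_6 = 19.2249/(0.105−0.0346) = 273.0812
P₀ = Σ Dₜ/(1+r)ᵗ + TV_6/(1+r)^6 = 211.9310

€211.93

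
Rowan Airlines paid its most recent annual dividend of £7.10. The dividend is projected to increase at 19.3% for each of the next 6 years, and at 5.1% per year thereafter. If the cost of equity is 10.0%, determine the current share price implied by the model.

£304.97

Two-stage DDM. Project D₁…D_6 at 0.193, terminal growth 0.051, discount at r = 0.1.
D_1 = 8.4703
D_2 = 10.1051
D_3 = 12.0553
D_4 = 14.3820
D_5 = 17.1578
D_6 = 20.4692
Terminal value at t=6: TV = D_7/(r−g) = 21.5131/(0.1−0.051) = 439.0436
P₀ = 8.4703/(1+0.1)^1 + 10.1051/(1+0.1)^2 + 12.0553/(1+0.1)^3 + 14.3820/(1+0.1)^4 + 17.1578/(1+0.1)^5 + 20.4692/(1+0.1)^6 + 439.0436/(1+0.1)^6 = 304.9687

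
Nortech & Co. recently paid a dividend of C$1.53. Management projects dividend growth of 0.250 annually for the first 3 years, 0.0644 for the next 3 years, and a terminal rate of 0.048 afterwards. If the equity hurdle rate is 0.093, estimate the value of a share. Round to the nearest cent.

Three-stage DDM. Project D₁…D_6; terminal Gordon value at t=6 with g = 0.048; discount at r = 0.093.
D_1 = 1.9125
D_2 = 2.3906
D_3 = 2.9883
D_4 = 3.1807
D_5 = 3.3856
D_6 = 3.6036
TV_6 = 3.7766/(0.093−0.048) = 83.9237
P₀ = Σ Dₜ/(1+r)ᵗ + TV_6/(1+r)^6 = 61.7745

C$61.77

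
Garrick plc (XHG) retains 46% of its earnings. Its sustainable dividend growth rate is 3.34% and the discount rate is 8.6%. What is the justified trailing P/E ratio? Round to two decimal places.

Payout ratio b = 1 − 0.46 = 0.54.
Justified trailing P/E = b(1+g)/(r−g) = 0.54×(1+0.0334)/(0.086−0.0334) = 10.6090

10.61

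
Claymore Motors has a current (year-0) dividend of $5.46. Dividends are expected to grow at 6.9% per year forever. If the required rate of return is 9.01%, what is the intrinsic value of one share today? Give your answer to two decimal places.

$276.62

Gordon growth model: P₀ = D₁/(r − g). D₁ = 5.46 × (1 + 0.069) = 5.8367.
P₀ = 5.8367 / (0.0901 − 0.069) = 5.8367 / 0.0211 = 276.6227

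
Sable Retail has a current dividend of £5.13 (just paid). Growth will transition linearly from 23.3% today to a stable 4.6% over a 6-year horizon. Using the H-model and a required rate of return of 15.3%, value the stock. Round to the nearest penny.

£77.05

H-model: P₀ = D₀[(1+g_L) + H(g_S−g_L)]/(r−g_L), with H = 6/2 = 3.
P₀ = 5.13 × [(1+0.046) + 3×(0.233−0.046)] / (0.153−0.046)
   = 5.13 × 1.6070 / 0.107 = 77.0459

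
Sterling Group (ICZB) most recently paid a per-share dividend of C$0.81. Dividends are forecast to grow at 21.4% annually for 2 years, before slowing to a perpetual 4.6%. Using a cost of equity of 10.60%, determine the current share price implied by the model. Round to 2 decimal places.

Two-stage DDM. Project D₁…D_2 at 0.214, terminal growth 0.046, discount at r = 0.106.
D_1 = 0.9833
D_2 = 1.1938
Terminal value at t=2: TV = D_3/(r−g) = 1.2487/(0.106−0.046) = 20.8115
P₀ = 0.9833/(1+0.106)^1 + 1.1938/(1+0.106)^2 + 20.8115/(1+0.106)^2 = 18.8785

C$18.88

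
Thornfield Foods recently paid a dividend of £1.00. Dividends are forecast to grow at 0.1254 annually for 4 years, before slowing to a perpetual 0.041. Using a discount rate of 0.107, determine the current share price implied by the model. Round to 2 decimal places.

Two-stage DDM. Project D₁…D_4 at 0.1254, terminal growth 0.041, discount at r = 0.107.
D_1 = 1.1254
D_2 = 1.2665
D_3 = 1.4253
D_4 = 1.6041
Terminal value at t=4: TV = D_5/(r−g) = 1.6699/(0.107−0.041) = 25.3008
P₀ = 1.1254/(1+0.107)^1 + 1.2665/(1+0.107)^2 + 1.4253/(1+0.107)^3 + 1.6041/(1+0.107)^4 + 25.3008/(1+0.107)^4 = 21.0168

£21.02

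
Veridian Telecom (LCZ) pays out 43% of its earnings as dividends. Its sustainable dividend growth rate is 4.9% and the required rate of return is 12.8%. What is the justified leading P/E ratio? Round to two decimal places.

5.44

Justified leading P/E = b/(r−g) = 0.43/(0.128−0.049) = 5.4430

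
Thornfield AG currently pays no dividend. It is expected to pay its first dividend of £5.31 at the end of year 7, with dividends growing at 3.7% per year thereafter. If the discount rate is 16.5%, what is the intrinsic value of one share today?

£16.59

Deferred-dividend DDM. At t=6 the remaining stream is a growing perpetuity with first payment D_7 = 5.31.
V_6 = D_7/(r−g) = 5.31/(0.165−0.037) = 41.4844
P₀ = V_6/(1+r)^6 = 41.4844/(1+0.165)^6 = 16.5932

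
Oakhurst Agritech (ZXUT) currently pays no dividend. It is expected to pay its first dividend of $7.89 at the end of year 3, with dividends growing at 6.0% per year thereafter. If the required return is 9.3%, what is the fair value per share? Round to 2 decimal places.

$200.13

Deferred-dividend DDM. At t=2 the remaining stream is a growing perpetuity with first payment D_3 = 7.89.
V_2 = D_3/(r−g) = 7.89/(0.093−0.06) = 239.0909
P₀ = V_2/(1+r)^2 = 239.0909/(1+0.093)^2 = 200.1349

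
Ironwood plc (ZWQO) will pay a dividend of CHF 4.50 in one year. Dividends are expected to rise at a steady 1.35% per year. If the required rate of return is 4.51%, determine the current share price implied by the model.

CHF 142.41

Gordon growth model: P₀ = D₁/(r − g), with D₁ = 4.50 given directly.
P₀ = 4.5000 / (0.0451 − 0.0135) = 4.5000 / 0.0316 = 142.4051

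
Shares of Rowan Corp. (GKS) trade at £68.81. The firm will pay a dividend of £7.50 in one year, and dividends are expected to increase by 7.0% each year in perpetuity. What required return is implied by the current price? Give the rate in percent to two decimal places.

Rearranging the constant-growth DDM: r = D₁/P₀ + g.
r = 7.5000 / 68.81 + 0.07 = 0.10900 + 0.07 = 0.17900

17.90%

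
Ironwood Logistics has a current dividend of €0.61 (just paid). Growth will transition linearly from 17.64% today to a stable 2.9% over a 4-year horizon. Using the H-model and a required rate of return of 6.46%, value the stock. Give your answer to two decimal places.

€22.68

H-model: P₀ = D₀[(1+g_L) + H(g_S−g_L)]/(r−g_L), with H = 4/2 = 2.
P₀ = 0.61 × [(1+0.029) + 2×(0.1764−0.029)] / (0.0646−0.029)
   = 0.61 × 1.3238 / 0.0356 = 22.6831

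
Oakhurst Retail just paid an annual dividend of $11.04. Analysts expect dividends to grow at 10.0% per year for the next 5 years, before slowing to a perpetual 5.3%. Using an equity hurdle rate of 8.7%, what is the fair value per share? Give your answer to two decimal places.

Two-stage DDM. Project D₁…D_5 at 0.1, terminal growth 0.053, discount at r = 0.087.
D_1 = 12.1440
D_2 = 13.3584
D_3 = 14.6942
D_4 = 16.1637
D_5 = 17.7800
Terminal value at t=5: TV = D_6/(r−g) = 18.7224/(0.087−0.053) = 550.6580
P₀ = 12.1440/(1+0.087)^1 + 13.3584/(1+0.087)^2 + 14.6942/(1+0.087)^3 + 16.1637/(1+0.087)^4 + 17.7800/(1+0.087)^5 + 550.6580/(1+0.087)^5 = 420.0683

$420.07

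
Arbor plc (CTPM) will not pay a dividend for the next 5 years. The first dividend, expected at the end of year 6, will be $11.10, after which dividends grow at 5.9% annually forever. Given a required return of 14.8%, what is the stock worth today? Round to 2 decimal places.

$62.55

Deferred-dividend DDM. At t=5 the remaining stream is a growing perpetuity with first payment D_6 = 11.10.
V_5 = D_6/(r−g) = 11.10/(0.148−0.059) = 124.7191
P₀ = V_5/(1+r)^5 = 124.7191/(1+0.148)^5 = 62.5495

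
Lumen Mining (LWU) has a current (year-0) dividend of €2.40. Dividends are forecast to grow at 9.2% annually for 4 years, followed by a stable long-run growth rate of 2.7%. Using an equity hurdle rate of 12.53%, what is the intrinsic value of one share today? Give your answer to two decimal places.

€31.15

Two-stage DDM. Project D₁…D_4 at 0.092, terminal growth 0.027, discount at r = 0.1253.
D_1 = 2.6208
D_2 = 2.8619
D_3 = 3.1252
D_4 = 3.4127
Terminal value at t=4: TV = D_5/(r−g) = 3.5049/(0.1253−0.027) = 35.6549
P₀ = 2.6208/(1+0.1253)^1 + 2.8619/(1+0.1253)^2 + 3.1252/(1+0.1253)^3 + 3.4127/(1+0.1253)^4 + 35.6549/(1+0.1253)^4 = 31.1459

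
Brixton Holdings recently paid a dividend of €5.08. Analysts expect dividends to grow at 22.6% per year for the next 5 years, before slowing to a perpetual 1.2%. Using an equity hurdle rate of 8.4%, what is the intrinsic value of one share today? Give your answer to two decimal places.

€169.44

Two-stage DDM. Project D₁…D_5 at 0.226, terminal growth 0.012, discount at r = 0.084.
D_1 = 6.2281
D_2 = 7.6356
D_3 = 9.3613
D_4 = 11.4769
D_5 = 14.0707
Terminal value at t=5: TV = D_6/(r−g) = 14.2396/(0.084−0.012) = 197.7717
P₀ = 6.2281/(1+0.084)^1 + 7.6356/(1+0.084)^2 + 9.3613/(1+0.084)^3 + 11.4769/(1+0.084)^4 + 14.0707/(1+0.084)^5 + 197.7717/(1+0.084)^5 = 169.4408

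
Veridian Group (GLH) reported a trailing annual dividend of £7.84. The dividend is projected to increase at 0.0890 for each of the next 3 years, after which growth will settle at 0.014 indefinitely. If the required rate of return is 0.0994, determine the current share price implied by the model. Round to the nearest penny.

Two-stage DDM. Project D₁…D_3 at 0.089, terminal growth 0.014, discount at r = 0.0994.
D_1 = 8.5378
D_2 = 9.2976
D_3 = 10.1251
Terminal value at t=3: TV = D_4/(r−g) = 10.2669/(0.0994−0.014) = 120.2208
P₀ = 8.5378/(1+0.0994)^1 + 9.2976/(1+0.0994)^2 + 10.1251/(1+0.0994)^3 + 120.2208/(1+0.0994)^3 = 113.5495

£113.55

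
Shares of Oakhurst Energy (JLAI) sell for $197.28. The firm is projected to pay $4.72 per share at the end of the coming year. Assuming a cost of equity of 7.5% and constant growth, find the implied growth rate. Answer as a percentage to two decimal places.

From P₀ = D₁/(r − g), the implied growth is g = r − D₁/P₀.
g = 0.075 − 4.72/197.28 = 0.075 − 0.02393 = 0.05107

5.11%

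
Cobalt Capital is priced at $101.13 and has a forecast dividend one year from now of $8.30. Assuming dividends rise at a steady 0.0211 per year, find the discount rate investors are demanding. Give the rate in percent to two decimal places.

Rearranging the constant-growth DDM: r = D₁/P₀ + g.
r = 8.3000 / 101.13 + 0.0211 = 0.08207 + 0.0211 = 0.10317

10.32%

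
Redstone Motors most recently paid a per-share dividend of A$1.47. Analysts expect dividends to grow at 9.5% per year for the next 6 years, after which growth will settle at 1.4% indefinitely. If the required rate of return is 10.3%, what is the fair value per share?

Two-stage DDM. Project D₁…D_6 at 0.095, terminal growth 0.014, discount at r = 0.103.
D_1 = 1.6097
D_2 = 1.7626
D_3 = 1.9300
D_4 = 2.1134
D_5 = 2.3141
D_6 = 2.5340
Terminal value at t=6: TV = D_7/(r−g) = 2.5694/(0.103−0.014) = 28.8702
P₀ = 1.6097/(1+0.103)^1 + 1.7626/(1+0.103)^2 + 1.9300/(1+0.103)^3 + 2.1134/(1+0.103)^4 + 2.3141/(1+0.103)^5 + 2.5340/(1+0.103)^6 + 28.8702/(1+0.103)^6 = 24.6311

A$24.63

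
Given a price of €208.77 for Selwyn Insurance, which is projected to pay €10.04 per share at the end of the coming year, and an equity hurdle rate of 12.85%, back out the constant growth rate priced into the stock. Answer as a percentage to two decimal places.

From P₀ = D₁/(r − g), the implied growth is g = r − D₁/P₀.
g = 0.1285 − 10.04/208.77 = 0.1285 − 0.04809 = 0.08041

8.04%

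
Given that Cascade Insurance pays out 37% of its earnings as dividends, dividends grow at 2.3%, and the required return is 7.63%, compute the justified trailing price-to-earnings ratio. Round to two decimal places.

7.10

Justified trailing P/E = b(1+g)/(r−g) = 0.37×(1+0.023)/(0.0763−0.023) = 7.1015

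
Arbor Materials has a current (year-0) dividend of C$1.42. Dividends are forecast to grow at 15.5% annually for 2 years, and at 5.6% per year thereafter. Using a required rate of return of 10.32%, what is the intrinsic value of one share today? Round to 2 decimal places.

Two-stage DDM. Project D₁…D_2 at 0.155, terminal growth 0.056, discount at r = 0.1032.
D_1 = 1.6401
D_2 = 1.8943
Terminal value at t=2: TV = D_3/(r−g) = 2.0004/(0.1032−0.056) = 42.3813
P₀ = 1.6401/(1+0.1032)^1 + 1.8943/(1+0.1032)^2 + 42.3813/(1+0.1032)^2 = 37.8661

C$37.87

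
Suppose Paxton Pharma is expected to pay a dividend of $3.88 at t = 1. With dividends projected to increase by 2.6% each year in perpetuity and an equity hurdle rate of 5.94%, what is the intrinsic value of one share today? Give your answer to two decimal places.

Gordon growth model: P₀ = D₁/(r − g), with D₁ = 3.88 given directly.
P₀ = 3.8800 / (0.0594 − 0.026) = 3.8800 / 0.0334 = 116.1677

$116.17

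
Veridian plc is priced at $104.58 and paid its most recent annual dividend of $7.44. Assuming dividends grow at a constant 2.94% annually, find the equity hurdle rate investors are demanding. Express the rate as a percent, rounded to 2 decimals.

Rearranging the constant-growth DDM: r = D₁/P₀ + g.
D₁ = 7.44 × (1 + 0.0294) = 7.6587.
r = 7.6587 / 104.58 + 0.0294 = 0.07323 + 0.0294 = 0.10263

10.26%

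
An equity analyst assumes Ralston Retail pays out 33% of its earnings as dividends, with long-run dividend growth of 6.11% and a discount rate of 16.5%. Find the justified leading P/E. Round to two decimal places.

Justified leading P/E = b/(r−g) = 0.33/(0.165−0.0611) = 3.1761

3.18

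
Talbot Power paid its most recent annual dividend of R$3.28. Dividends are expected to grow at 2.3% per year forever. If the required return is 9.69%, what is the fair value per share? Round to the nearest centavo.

R$45.41

Gordon growth model: P₀ = D₁/(r − g). D₁ = 3.28 × (1 + 0.023) = 3.3554.
P₀ = 3.3554 / (0.0969 − 0.023) = 3.3554 / 0.0739 = 45.4051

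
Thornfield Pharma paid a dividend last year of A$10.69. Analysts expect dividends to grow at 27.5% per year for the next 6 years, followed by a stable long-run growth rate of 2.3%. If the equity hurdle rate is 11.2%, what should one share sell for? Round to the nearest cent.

A$385.56

Two-stage DDM. Project D₁…D_6 at 0.275, terminal growth 0.023, discount at r = 0.112.
D_1 = 13.6297
D_2 = 17.3779
D_3 = 22.1569
D_4 = 28.2500
D_5 = 36.0187
D_6 = 45.9239
Terminal value at t=6: TV = D_7/(r−g) = 46.9802/(0.112−0.023) = 527.8669
P₀ = 13.6297/(1+0.112)^1 + 17.3779/(1+0.112)^2 + 22.1569/(1+0.112)^3 + 28.2500/(1+0.112)^4 + 36.0187/(1+0.112)^5 + 45.9239/(1+0.112)^6 + 527.8669/(1+0.112)^6 = 385.5601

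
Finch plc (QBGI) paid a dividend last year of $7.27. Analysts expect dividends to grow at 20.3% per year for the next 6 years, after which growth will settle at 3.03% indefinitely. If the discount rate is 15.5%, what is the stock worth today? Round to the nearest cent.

$127.11

Two-stage DDM. Project D₁…D_6 at 0.203, terminal growth 0.0303, discount at r = 0.155.
D_1 = 8.7458
D_2 = 10.5212
D_3 = 12.6570
D_4 = 15.2264
D_5 = 18.3173
D_6 = 22.0358
Terminal value at t=6: TV = D_7/(r−g) = 22.7035/(0.155−0.0303) = 182.0646
P₀ = 8.7458/(1+0.155)^1 + 10.5212/(1+0.155)^2 + 12.6570/(1+0.155)^3 + 15.2264/(1+0.155)^4 + 18.3173/(1+0.155)^5 + 22.0358/(1+0.155)^6 + 182.0646/(1+0.155)^6 = 127.1120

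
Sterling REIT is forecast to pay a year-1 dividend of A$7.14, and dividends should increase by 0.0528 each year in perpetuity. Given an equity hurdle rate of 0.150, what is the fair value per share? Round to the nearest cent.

Gordon growth model: P₀ = D₁/(r − g), with D₁ = 7.14 given directly.
P₀ = 7.1400 / (0.15 − 0.0528) = 7.1400 / 0.0972 = 73.4568

A$73.46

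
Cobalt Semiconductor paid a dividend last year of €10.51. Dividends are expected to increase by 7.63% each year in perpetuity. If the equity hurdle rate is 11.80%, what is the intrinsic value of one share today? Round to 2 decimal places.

Gordon growth model: P₀ = D₁/(r − g). D₁ = 10.51 × (1 + 0.0763) = 11.3119.
P₀ = 11.3119 / (0.118 − 0.0763) = 11.3119 / 0.0417 = 271.2689

€271.27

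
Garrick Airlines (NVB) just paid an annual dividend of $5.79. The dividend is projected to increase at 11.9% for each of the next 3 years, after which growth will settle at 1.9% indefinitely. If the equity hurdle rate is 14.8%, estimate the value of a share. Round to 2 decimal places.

Two-stage DDM. Project D₁…D_3 at 0.119, terminal growth 0.019, discount at r = 0.148.
D_1 = 6.4790
D_2 = 7.2500
D_3 = 8.1128
Terminal value at t=3: TV = D_4/(r−g) = 8.2669/(0.148−0.019) = 64.0845
P₀ = 6.4790/(1+0.148)^1 + 7.2500/(1+0.148)^2 + 8.1128/(1+0.148)^3 + 64.0845/(1+0.148)^3 = 58.8643

$58.86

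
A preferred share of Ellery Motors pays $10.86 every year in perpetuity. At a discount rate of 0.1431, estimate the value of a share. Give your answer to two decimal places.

Zero-growth DDM (perpetuity): P₀ = D/r = 10.86 / 0.1431 = 75.8910

$75.89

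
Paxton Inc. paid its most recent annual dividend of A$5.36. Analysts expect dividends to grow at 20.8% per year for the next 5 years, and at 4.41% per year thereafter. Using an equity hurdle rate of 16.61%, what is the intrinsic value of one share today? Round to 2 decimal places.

A$84.56

Two-stage DDM. Project D₁…D_5 at 0.208, terminal growth 0.0441, discount at r = 0.1661.
D_1 = 6.4749
D_2 = 7.8217
D_3 = 9.4486
D_4 = 11.4139
D_5 = 13.7879
Terminal value at t=5: TV = D_6/(r−g) = 14.3960/(0.1661−0.0441) = 117.9999
P₀ = 6.4749/(1+0.1661)^1 + 7.8217/(1+0.1661)^2 + 9.4486/(1+0.1661)^3 + 11.4139/(1+0.1661)^4 + 13.7879/(1+0.1661)^5 + 117.9999/(1+0.1661)^5 = 84.5582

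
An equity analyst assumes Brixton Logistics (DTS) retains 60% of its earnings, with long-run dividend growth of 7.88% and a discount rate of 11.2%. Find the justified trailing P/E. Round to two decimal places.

Payout ratio b = 1 − 0.60 = 0.40.
Justified trailing P/E = b(1+g)/(r−g) = 0.40×(1+0.0788)/(0.112−0.0788) = 12.9976

13.00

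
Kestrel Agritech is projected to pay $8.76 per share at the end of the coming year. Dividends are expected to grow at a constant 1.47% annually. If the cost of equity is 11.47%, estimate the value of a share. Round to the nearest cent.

$87.60

Gordon growth model: P₀ = D₁/(r − g), with D₁ = 8.76 given directly.
P₀ = 8.7600 / (0.1147 − 0.0147) = 8.7600 / 0.1 = 87.6000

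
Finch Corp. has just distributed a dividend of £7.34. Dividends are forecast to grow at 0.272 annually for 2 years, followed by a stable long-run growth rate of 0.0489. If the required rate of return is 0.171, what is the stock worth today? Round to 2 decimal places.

£91.03

Two-stage DDM. Project D₁…D_2 at 0.272, terminal growth 0.0489, discount at r = 0.171.
D_1 = 9.3365
D_2 = 11.8760
Terminal value at t=2: TV = D_3/(r−g) = 12.4567/(0.171−0.0489) = 102.0208
P₀ = 9.3365/(1+0.171)^1 + 11.8760/(1+0.171)^2 + 102.0208/(1+0.171)^2 = 91.0342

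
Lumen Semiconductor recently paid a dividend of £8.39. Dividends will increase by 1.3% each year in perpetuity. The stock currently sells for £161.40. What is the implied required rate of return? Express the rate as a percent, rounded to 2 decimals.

6.57%

Rearranging the constant-growth DDM: r = D₁/P₀ + g.
D₁ = 8.39 × (1 + 0.013) = 8.4991.
r = 8.4991 / 161.40 + 0.013 = 0.05266 + 0.013 = 0.06566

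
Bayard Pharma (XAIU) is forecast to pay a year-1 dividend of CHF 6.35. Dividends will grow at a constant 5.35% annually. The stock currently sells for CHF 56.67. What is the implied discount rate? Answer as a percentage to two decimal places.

Rearranging the constant-growth DDM: r = D₁/P₀ + g.
r = 6.3500 / 56.67 + 0.0535 = 0.11205 + 0.0535 = 0.16555

16.56%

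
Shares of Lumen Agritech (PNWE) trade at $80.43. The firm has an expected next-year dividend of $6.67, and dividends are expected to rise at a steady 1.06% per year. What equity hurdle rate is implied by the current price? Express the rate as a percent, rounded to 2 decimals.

Rearranging the constant-growth DDM: r = D₁/P₀ + g.
r = 6.6700 / 80.43 + 0.0106 = 0.08293 + 0.0106 = 0.09353

9.35%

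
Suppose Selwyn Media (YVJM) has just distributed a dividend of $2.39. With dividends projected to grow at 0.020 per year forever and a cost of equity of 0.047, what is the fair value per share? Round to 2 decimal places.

Gordon growth model: P₀ = D₁/(r − g). D₁ = 2.39 × (1 + 0.02) = 2.4378.
P₀ = 2.4378 / (0.047 − 0.02) = 2.4378 / 0.027 = 90.2889

$90.29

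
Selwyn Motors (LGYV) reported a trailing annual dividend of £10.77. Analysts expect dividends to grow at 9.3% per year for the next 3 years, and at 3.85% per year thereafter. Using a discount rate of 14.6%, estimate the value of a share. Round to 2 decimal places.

£119.68

Two-stage DDM. Project D₁…D_3 at 0.093, terminal growth 0.0385, discount at r = 0.146.
D_1 = 11.7716
D_2 = 12.8664
D_3 = 14.0629
Terminal value at t=3: TV = D_4/(r−g) = 14.6044/(0.146−0.0385) = 135.8546
P₀ = 11.7716/(1+0.146)^1 + 12.8664/(1+0.146)^2 + 14.0629/(1+0.146)^3 + 135.8546/(1+0.146)^3 = 119.6777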